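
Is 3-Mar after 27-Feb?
Yes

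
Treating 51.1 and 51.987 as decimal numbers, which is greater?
51.987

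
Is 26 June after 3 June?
Yes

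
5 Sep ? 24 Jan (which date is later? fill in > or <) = >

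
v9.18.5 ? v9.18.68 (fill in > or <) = <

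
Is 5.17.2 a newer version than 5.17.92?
No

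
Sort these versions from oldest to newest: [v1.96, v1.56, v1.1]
[v1.1, v1.56, v1.96]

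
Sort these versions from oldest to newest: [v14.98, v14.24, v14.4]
[v14.4, v14.24, v14.98]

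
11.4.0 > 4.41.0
True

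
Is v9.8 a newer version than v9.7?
Yes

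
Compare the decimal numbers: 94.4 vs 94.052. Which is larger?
94.4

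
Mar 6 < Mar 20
True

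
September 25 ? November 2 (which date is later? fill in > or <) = <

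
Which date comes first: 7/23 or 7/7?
7/7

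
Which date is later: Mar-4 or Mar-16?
Mar-16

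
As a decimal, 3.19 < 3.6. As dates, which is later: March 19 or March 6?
March 19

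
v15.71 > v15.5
True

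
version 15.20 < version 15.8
False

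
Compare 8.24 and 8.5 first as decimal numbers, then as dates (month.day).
As decimals: 8.24 < 8.5. As dates: 8/24 is later than 8/5 (day 24 > day 5).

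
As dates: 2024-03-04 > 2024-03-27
False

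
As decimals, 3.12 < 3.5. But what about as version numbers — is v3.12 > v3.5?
True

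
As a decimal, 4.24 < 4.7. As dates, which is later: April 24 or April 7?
April 24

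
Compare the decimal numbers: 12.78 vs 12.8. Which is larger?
12.8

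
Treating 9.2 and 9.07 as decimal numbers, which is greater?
9.2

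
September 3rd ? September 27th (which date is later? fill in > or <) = <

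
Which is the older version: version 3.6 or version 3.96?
version 3.6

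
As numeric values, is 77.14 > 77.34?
False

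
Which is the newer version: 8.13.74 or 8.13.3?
8.13.74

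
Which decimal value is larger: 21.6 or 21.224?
21.6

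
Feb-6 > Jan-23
True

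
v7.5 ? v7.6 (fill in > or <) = <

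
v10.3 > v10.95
False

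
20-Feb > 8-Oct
False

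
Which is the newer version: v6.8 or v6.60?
v6.60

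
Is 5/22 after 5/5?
Yes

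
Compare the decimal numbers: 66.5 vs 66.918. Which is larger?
66.918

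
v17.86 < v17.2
False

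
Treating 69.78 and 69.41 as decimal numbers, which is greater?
69.78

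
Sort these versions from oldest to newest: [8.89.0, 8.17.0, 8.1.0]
[8.1.0, 8.17.0, 8.89.0]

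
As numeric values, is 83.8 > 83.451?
True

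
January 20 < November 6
True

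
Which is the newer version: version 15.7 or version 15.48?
version 15.48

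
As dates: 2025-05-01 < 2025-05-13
True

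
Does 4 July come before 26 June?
No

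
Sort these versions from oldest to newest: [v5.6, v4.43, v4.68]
[v4.43, v4.68, v5.6]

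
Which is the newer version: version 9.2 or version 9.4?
version 9.4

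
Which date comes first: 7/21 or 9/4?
7/21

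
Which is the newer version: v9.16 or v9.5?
v9.16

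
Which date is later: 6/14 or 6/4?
6/14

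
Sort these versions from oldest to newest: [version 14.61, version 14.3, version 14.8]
[version 14.3, version 14.8, version 14.61]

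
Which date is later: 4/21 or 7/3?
7/3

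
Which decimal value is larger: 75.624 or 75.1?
75.624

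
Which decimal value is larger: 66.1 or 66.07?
66.1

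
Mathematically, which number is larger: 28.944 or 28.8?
28.944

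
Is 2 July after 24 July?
No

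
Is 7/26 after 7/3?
Yes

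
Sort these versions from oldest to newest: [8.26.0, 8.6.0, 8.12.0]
[8.6.0, 8.12.0, 8.26.0]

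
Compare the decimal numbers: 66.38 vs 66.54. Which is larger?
66.54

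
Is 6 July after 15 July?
No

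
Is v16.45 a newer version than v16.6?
Yes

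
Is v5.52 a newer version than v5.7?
Yes. Version numbers are compared segment by segment as integers, not as decimals: minor version 52 > 7, so v5.52 > v5.7 (even though the decimal 5.52 < 5.7).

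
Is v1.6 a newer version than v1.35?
No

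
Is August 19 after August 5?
Yes. Day 19 comes after day 5 in August — this is a date comparison, not a decimal one (the decimal 8.19 would be smaller than 8.5).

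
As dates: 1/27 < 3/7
True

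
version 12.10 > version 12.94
False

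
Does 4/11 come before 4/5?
No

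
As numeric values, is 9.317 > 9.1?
True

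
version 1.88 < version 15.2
True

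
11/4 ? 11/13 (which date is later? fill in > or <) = <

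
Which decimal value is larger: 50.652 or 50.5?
50.652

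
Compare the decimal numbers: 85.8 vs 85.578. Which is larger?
85.8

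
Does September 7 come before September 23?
Yes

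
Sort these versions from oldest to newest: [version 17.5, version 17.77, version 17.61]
[version 17.5, version 17.61, version 17.77]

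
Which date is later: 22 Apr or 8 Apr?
22 Apr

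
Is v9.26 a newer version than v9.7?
Yes. Version numbers are compared segment by segment as integers, not as decimals: minor version 26 > 7, so v9.26 > v9.7 (even though the decimal 9.26 < 9.7).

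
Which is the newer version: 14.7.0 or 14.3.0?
14.7.0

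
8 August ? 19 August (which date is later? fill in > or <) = <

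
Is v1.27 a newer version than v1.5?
Yes. Version numbers are compared segment by segment as integers, not as decimals: minor version 27 > 5, so v1.27 > v1.5 (even though the decimal 1.27 < 1.5).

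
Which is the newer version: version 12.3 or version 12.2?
version 12.3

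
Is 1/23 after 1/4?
Yes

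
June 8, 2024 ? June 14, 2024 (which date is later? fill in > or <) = <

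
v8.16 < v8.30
True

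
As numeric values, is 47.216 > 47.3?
False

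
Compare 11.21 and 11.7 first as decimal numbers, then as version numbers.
As decimals: 11.21 < 11.7. As versions: v11.21 > v11.7 (minor version 21 > 7).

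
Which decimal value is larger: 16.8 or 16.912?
16.912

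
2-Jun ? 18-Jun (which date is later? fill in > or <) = <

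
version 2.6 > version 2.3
True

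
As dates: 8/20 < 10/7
True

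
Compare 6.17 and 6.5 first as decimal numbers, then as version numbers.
As decimals: 6.17 < 6.5. As versions: v6.17 > v6.5 (minor version 17 > 5).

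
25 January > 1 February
False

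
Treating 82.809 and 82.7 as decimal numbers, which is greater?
82.809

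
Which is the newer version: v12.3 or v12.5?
v12.5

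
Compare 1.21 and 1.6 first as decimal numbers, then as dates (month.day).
As decimals: 1.21 < 1.6. As dates: 1/21 is later than 1/6 (day 21 > day 6).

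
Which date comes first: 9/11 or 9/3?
9/3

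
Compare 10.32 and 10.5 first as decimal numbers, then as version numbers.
As decimals: 10.32 < 10.5. As versions: v10.32 > v10.5 (minor version 32 > 5).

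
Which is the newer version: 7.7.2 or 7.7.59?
7.7.59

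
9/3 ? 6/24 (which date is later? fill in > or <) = >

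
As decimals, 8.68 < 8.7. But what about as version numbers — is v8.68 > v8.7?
True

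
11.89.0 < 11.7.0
False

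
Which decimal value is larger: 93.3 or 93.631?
93.631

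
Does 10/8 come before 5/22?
No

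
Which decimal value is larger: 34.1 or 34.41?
34.41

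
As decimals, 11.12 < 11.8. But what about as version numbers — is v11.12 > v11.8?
True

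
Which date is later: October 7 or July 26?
October 7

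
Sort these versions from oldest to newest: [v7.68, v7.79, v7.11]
[v7.11, v7.68, v7.79]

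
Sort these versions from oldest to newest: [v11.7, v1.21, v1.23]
[v1.21, v1.23, v11.7]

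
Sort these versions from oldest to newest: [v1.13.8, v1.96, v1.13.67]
[v1.13.8, v1.13.67, v1.96]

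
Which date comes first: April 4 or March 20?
March 20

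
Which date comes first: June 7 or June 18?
June 7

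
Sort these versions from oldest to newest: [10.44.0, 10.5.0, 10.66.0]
[10.5.0, 10.44.0, 10.66.0]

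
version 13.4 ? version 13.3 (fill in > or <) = >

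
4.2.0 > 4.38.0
False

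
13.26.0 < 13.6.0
False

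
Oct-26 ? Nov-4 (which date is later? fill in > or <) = <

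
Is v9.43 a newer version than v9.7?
Yes. Version numbers are compared segment by segment as integers, not as decimals: minor version 43 > 7, so v9.43 > v9.7 (even though the decimal 9.43 < 9.7).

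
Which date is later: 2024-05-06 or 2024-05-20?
2024-05-20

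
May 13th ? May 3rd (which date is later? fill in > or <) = >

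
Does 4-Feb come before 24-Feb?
Yes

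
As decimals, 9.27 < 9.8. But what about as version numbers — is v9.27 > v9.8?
True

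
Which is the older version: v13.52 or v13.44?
v13.44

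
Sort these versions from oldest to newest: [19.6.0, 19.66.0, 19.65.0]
[19.6.0, 19.65.0, 19.66.0]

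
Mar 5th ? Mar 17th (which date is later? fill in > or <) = <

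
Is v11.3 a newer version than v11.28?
No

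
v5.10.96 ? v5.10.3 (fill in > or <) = >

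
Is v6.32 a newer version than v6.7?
Yes. Version numbers are compared segment by segment as integers, not as decimals: minor version 32 > 7, so v6.32 > v6.7 (even though the decimal 6.32 < 6.7).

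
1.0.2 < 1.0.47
True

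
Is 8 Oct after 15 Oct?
No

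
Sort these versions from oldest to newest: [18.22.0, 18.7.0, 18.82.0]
[18.7.0, 18.22.0, 18.82.0]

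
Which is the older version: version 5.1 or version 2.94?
version 2.94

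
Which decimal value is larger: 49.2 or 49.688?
49.688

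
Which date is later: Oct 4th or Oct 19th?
Oct 19th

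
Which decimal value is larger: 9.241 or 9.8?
9.8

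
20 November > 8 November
True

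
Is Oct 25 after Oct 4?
Yes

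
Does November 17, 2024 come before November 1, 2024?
No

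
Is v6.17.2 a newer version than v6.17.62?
No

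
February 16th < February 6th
False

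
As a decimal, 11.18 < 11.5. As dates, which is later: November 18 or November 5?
November 18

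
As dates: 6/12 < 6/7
False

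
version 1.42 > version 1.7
True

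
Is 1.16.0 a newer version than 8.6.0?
No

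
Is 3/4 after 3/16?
No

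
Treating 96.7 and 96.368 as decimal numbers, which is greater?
96.7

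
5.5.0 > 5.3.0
True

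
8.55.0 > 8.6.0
True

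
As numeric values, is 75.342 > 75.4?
False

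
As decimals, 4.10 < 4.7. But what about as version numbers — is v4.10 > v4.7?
True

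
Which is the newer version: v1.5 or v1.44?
v1.44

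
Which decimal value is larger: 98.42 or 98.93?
98.93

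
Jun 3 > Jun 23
False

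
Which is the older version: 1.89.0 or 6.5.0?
1.89.0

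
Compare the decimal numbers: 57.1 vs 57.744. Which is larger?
57.744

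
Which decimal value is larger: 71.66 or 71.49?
71.66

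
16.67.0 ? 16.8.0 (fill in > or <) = >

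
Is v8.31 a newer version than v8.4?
Yes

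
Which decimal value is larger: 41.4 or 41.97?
41.97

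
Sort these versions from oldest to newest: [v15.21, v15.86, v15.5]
[v15.5, v15.21, v15.86]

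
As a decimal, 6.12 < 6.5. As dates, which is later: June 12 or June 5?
June 12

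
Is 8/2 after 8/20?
No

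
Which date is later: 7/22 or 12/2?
12/2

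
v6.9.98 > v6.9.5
True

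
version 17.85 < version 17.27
False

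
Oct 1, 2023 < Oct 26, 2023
True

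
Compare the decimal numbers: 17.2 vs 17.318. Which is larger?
17.318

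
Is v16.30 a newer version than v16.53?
No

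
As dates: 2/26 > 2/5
True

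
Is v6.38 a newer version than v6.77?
No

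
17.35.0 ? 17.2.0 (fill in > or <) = >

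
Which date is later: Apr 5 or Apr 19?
Apr 19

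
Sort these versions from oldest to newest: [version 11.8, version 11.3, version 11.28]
[version 11.3, version 11.8, version 11.28]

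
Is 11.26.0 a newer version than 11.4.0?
Yes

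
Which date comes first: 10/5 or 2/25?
2/25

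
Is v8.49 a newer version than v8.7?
Yes. Version numbers are compared segment by segment as integers, not as decimals: minor version 49 > 7, so v8.49 > v8.7 (even though the decimal 8.49 < 8.7).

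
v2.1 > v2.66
False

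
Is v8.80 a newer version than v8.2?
Yes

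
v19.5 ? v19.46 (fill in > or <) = <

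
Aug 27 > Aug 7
True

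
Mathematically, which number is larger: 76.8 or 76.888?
76.888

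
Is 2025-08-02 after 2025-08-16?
No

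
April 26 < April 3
False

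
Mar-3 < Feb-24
False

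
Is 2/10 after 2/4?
Yes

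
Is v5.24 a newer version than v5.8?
Yes. Version numbers are compared segment by segment as integers, not as decimals: minor version 24 > 8, so v5.24 > v5.8 (even though the decimal 5.24 < 5.8).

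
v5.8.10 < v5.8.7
False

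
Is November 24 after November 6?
Yes. Day 24 comes after day 6 in November — this is a date comparison, not a decimal one (the decimal 11.24 would be smaller than 11.6).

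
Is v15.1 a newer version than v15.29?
No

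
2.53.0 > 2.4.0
True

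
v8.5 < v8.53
True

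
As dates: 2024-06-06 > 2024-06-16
False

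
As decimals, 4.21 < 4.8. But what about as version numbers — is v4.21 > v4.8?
True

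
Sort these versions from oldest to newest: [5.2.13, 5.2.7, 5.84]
[5.2.7, 5.2.13, 5.84]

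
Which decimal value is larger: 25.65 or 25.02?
25.65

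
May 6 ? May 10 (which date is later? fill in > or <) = <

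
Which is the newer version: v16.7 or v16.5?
v16.7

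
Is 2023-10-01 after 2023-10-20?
No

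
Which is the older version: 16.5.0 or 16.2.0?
16.2.0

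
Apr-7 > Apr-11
False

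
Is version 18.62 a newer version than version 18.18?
Yes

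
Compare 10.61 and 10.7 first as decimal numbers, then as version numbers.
As decimals: 10.61 < 10.7. As versions: v10.61 > v10.7 (minor version 61 > 7).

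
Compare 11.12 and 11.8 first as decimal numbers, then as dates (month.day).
As decimals: 11.12 < 11.8. As dates: 11/12 is later than 11/8 (day 12 > day 8).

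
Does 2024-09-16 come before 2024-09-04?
No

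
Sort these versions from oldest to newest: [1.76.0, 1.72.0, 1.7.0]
[1.7.0, 1.72.0, 1.76.0]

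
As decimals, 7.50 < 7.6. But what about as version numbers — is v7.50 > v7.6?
True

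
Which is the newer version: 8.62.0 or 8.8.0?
8.62.0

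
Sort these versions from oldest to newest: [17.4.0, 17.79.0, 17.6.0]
[17.4.0, 17.6.0, 17.79.0]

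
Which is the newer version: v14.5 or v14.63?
v14.63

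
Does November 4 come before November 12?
Yes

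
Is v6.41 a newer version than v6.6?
Yes. Version numbers are compared segment by segment as integers, not as decimals: minor version 41 > 6, so v6.41 > v6.6 (even though the decimal 6.41 < 6.6).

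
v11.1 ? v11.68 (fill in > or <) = <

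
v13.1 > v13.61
False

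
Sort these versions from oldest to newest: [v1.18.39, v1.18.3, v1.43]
[v1.18.3, v1.18.39, v1.43]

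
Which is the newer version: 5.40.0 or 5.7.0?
5.40.0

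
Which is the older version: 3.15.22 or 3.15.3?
3.15.3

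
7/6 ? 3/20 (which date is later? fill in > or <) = >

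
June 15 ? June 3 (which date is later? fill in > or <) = >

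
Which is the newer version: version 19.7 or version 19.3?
version 19.7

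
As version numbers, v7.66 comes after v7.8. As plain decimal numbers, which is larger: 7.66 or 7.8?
7.8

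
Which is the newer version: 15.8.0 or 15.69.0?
15.69.0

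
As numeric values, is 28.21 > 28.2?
True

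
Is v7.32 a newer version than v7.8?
Yes. Version numbers are compared segment by segment as integers, not as decimals: minor version 32 > 8, so v7.32 > v7.8 (even though the decimal 7.32 < 7.8).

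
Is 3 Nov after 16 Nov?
No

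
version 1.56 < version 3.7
True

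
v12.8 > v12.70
False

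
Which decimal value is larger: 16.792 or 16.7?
16.792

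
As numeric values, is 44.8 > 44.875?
False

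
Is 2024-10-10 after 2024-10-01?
Yes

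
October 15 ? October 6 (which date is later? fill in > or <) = >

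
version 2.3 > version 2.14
False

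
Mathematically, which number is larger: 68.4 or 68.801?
68.801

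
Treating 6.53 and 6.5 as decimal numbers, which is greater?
6.53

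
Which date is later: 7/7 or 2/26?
7/7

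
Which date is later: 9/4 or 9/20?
9/20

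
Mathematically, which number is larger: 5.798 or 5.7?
5.798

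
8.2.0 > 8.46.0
False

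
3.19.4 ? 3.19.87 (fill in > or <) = <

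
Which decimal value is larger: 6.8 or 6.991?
6.991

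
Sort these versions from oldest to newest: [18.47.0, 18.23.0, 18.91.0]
[18.23.0, 18.47.0, 18.91.0]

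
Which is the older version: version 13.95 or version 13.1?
version 13.1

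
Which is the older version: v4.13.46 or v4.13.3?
v4.13.3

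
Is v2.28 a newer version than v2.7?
Yes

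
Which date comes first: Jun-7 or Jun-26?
Jun-7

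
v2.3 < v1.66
False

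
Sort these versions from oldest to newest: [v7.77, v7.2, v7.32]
[v7.2, v7.32, v7.77]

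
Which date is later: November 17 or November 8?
November 17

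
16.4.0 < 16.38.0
True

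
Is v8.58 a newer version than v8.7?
Yes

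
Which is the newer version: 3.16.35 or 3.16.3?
3.16.35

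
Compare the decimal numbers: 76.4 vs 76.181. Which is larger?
76.4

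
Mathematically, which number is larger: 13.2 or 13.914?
13.914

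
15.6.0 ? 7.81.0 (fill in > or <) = >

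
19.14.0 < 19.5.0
False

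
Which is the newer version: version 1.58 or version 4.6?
version 4.6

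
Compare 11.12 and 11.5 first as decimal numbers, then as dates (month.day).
As decimals: 11.12 < 11.5. As dates: 11/12 is later than 11/5 (day 12 > day 5).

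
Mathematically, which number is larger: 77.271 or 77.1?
77.271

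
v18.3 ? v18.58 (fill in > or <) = <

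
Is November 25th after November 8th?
Yes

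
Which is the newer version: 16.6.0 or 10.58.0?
16.6.0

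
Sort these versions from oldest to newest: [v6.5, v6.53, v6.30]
[v6.5, v6.30, v6.53]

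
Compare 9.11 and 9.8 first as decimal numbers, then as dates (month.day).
As decimals: 9.11 < 9.8. As dates: 9/11 is later than 9/8 (day 11 > day 8).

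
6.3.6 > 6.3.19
False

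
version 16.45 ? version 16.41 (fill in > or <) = >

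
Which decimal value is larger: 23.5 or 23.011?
23.5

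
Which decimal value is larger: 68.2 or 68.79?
68.79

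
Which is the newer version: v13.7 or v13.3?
v13.7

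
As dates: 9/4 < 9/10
True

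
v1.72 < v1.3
False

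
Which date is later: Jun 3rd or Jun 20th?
Jun 20th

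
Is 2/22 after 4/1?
No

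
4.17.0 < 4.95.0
True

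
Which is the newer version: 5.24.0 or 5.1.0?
5.24.0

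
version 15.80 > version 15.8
True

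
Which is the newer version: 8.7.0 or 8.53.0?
8.53.0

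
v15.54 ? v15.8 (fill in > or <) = >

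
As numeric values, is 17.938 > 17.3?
True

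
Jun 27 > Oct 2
False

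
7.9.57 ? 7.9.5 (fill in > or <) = >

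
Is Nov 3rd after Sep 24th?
Yes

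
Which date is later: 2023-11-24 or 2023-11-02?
2023-11-24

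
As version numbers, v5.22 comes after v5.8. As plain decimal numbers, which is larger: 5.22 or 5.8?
5.8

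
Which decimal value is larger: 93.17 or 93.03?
93.17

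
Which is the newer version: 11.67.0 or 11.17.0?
11.67.0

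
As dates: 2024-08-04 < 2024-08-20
True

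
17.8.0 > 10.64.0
True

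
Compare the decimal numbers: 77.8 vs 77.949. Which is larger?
77.949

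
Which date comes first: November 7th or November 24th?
November 7th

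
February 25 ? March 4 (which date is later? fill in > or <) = <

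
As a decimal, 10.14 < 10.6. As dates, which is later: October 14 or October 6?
October 14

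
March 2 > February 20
True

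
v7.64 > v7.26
True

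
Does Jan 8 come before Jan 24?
Yes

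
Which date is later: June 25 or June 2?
June 25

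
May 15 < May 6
False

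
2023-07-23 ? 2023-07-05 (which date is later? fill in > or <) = >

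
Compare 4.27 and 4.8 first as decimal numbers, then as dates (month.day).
As decimals: 4.27 < 4.8. As dates: 4/27 is later than 4/8 (day 27 > day 8).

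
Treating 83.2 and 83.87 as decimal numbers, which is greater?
83.87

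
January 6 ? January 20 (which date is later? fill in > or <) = <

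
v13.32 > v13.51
False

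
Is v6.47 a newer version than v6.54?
No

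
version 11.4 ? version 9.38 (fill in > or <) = >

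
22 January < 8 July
True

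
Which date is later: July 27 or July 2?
July 27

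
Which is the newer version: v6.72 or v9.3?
v9.3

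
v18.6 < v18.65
True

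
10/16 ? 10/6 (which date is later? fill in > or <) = >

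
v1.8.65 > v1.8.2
True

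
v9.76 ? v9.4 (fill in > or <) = >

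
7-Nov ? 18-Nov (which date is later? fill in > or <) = <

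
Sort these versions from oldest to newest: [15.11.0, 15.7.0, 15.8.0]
[15.7.0, 15.8.0, 15.11.0]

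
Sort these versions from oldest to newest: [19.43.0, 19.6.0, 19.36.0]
[19.6.0, 19.36.0, 19.43.0]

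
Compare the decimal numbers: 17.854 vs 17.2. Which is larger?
17.854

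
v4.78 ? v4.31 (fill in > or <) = >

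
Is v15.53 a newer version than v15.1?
Yes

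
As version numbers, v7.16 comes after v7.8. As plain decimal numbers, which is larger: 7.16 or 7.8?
7.8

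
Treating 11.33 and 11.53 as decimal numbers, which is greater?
11.53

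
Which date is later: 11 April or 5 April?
11 April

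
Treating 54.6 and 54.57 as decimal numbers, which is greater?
54.6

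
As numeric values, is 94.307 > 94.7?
False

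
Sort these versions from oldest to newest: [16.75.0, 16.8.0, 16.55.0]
[16.8.0, 16.55.0, 16.75.0]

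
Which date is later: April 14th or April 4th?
April 14th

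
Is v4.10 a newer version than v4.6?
Yes. Version numbers are compared segment by segment as integers, not as decimals: minor version 10 > 6, so v4.10 > v4.6 (even though the decimal 4.10 < 4.6).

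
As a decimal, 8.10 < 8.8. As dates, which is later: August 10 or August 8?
August 10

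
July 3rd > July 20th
False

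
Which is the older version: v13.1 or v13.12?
v13.1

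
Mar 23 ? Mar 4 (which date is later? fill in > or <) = >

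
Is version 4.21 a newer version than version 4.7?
Yes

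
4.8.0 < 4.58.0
True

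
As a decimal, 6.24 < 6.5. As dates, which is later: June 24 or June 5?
June 24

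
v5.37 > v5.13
True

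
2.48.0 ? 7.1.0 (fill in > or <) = <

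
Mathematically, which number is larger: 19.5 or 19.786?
19.786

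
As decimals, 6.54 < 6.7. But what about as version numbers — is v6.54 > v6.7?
True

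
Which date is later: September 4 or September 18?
September 18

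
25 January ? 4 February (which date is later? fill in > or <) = <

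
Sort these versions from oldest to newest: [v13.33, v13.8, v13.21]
[v13.8, v13.21, v13.33]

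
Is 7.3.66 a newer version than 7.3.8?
Yes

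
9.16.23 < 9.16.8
False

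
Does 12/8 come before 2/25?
No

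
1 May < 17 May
True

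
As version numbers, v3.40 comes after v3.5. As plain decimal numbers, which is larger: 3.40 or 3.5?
3.5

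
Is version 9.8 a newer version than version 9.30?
No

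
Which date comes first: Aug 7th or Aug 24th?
Aug 7th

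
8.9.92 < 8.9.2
False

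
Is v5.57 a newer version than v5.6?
Yes. Version numbers are compared segment by segment as integers, not as decimals: minor version 57 > 6, so v5.57 > v5.6 (even though the decimal 5.57 < 5.6).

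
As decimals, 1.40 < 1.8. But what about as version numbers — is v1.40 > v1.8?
True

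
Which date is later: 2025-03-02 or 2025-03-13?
2025-03-13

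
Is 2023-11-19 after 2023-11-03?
Yes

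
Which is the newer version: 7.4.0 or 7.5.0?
7.5.0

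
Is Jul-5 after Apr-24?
Yes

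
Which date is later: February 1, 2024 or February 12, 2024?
February 12, 2024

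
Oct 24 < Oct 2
False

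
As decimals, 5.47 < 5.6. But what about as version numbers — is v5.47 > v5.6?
True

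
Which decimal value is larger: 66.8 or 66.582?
66.8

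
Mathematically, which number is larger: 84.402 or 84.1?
84.402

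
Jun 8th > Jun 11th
False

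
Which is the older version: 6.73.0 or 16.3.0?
6.73.0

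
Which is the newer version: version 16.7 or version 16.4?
version 16.7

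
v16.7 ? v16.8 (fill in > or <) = <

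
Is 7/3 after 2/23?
Yes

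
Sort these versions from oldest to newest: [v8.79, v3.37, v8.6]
[v3.37, v8.6, v8.79]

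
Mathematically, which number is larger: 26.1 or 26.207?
26.207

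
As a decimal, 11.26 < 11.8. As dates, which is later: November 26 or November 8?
November 26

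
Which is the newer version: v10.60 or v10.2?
v10.60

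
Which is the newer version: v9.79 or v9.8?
v9.79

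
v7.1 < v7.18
True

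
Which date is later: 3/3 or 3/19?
3/19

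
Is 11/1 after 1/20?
Yes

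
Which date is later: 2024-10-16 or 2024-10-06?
2024-10-16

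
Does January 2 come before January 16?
Yes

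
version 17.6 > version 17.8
False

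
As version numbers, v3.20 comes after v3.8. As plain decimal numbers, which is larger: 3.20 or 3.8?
3.8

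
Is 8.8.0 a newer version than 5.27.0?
Yes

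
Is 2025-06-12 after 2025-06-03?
Yes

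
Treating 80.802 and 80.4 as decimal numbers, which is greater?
80.802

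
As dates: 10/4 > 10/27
False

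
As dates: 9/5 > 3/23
True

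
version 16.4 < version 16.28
True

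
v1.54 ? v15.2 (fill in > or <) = <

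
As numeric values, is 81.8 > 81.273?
True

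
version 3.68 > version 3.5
True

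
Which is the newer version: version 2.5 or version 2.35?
version 2.35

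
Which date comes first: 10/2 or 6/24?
6/24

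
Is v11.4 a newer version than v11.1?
Yes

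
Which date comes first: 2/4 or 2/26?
2/4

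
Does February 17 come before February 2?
No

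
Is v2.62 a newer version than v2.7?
Yes. Version numbers are compared segment by segment as integers, not as decimals: minor version 62 > 7, so v2.62 > v2.7 (even though the decimal 2.62 < 2.7).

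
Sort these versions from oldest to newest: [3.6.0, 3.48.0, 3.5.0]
[3.5.0, 3.6.0, 3.48.0]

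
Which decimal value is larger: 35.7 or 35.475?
35.7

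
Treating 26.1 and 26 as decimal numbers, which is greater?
26.1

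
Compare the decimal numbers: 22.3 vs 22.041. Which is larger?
22.3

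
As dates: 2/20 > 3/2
False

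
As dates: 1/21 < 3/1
True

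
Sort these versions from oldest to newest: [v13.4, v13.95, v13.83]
[v13.4, v13.83, v13.95]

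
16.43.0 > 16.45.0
False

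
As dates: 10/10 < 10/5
False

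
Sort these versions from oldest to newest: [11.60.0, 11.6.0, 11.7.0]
[11.6.0, 11.7.0, 11.60.0]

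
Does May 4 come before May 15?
Yes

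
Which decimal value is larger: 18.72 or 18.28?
18.72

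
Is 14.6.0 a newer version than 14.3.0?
Yes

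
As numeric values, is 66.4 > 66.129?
True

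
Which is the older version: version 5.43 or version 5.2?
version 5.2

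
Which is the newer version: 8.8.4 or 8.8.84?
8.8.84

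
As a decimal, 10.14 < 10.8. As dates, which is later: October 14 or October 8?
October 14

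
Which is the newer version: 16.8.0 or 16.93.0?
16.93.0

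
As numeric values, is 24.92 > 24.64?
True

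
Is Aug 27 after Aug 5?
Yes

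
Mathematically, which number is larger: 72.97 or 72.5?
72.97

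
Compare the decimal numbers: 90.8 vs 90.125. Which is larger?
90.8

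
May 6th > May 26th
False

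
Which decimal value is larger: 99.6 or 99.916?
99.916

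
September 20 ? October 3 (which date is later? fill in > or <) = <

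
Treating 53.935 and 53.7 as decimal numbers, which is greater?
53.935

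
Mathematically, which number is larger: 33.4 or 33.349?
33.4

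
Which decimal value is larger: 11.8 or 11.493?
11.8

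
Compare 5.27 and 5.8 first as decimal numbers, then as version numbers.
As decimals: 5.27 < 5.8. As versions: v5.27 > v5.8 (minor version 27 > 8).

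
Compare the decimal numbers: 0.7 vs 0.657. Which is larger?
0.7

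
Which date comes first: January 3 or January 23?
January 3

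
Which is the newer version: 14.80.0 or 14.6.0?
14.80.0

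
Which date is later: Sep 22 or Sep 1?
Sep 22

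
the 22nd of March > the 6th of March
True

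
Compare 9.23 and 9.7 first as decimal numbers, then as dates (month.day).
As decimals: 9.23 < 9.7. As dates: 9/23 is later than 9/7 (day 23 > day 7).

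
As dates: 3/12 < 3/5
False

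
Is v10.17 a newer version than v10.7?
Yes. Version numbers are compared segment by segment as integers, not as decimals: minor version 17 > 7, so v10.17 > v10.7 (even though the decimal 10.17 < 10.7).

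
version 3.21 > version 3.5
True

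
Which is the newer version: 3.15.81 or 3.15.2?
3.15.81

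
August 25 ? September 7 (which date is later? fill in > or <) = <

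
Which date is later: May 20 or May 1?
May 20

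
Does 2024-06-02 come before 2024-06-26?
Yes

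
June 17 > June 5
True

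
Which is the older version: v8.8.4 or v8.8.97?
v8.8.4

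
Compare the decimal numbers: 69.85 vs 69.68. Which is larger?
69.85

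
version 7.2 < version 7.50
True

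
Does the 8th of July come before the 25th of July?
Yes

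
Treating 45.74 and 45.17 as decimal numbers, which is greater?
45.74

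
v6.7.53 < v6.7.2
False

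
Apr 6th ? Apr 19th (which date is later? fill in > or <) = <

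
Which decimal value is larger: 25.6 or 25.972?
25.972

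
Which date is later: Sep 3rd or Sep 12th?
Sep 12th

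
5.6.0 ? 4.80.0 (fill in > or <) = >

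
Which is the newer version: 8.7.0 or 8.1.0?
8.7.0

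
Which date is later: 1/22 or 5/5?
5/5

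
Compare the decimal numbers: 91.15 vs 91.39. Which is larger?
91.39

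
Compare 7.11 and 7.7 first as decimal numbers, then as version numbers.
As decimals: 7.11 < 7.7. As versions: v7.11 > v7.7 (minor version 11 > 7).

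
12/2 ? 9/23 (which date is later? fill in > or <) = >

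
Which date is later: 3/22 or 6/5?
6/5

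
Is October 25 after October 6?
Yes. Day 25 comes after day 6 in October — this is a date comparison, not a decimal one (the decimal 10.25 would be smaller than 10.6).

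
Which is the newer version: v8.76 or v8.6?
v8.76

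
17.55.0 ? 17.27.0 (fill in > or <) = >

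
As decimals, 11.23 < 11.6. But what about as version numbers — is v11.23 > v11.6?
True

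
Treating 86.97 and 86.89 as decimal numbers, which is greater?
86.97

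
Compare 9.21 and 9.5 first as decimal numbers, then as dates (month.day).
As decimals: 9.21 < 9.5. As dates: 9/21 is later than 9/5 (day 21 > day 5).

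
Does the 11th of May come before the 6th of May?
No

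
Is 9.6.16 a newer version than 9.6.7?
Yes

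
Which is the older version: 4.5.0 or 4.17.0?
4.5.0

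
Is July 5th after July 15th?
No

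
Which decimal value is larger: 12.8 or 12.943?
12.943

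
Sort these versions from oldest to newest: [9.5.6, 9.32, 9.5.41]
[9.5.6, 9.5.41, 9.32]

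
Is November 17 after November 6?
Yes. Day 17 comes after day 6 in November — this is a date comparison, not a decimal one (the decimal 11.17 would be smaller than 11.6).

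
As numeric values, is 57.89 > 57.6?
True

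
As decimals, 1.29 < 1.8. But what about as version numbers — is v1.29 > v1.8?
True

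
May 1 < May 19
True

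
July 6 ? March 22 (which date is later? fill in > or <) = >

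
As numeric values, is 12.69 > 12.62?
True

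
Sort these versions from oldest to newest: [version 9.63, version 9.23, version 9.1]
[version 9.1, version 9.23, version 9.63]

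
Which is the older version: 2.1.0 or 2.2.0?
2.1.0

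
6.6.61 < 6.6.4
False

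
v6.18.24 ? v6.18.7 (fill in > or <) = >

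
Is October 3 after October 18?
No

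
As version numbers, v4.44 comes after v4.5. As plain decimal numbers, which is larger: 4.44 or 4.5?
4.5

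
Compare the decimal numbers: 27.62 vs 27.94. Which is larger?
27.94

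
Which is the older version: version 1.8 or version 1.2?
version 1.2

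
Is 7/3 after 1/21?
Yes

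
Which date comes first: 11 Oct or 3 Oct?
3 Oct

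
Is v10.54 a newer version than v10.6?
Yes. Version numbers are compared segment by segment as integers, not as decimals: minor version 54 > 6, so v10.54 > v10.6 (even though the decimal 10.54 < 10.6).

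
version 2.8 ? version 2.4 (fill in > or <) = >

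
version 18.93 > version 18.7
True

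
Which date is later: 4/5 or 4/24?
4/24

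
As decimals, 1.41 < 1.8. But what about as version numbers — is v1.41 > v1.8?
True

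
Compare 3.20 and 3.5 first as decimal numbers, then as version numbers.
As decimals: 3.20 < 3.5. As versions: v3.20 > v3.5 (minor version 20 > 5).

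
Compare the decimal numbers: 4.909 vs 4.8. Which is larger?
4.909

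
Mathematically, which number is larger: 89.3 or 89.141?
89.3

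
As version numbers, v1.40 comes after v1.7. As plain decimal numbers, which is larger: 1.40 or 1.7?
1.7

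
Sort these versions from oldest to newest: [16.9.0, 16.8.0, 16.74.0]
[16.8.0, 16.9.0, 16.74.0]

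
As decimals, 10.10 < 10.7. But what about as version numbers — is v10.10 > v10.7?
True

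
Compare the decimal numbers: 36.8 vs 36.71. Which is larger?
36.8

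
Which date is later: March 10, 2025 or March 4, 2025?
March 10, 2025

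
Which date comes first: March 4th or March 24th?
March 4th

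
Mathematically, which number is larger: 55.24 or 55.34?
55.34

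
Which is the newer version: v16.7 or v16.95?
v16.95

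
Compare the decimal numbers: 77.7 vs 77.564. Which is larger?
77.7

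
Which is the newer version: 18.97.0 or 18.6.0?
18.97.0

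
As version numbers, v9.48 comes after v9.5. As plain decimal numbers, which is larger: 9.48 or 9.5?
9.5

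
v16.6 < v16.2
False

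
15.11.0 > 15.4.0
True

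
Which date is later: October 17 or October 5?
October 17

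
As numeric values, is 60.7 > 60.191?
True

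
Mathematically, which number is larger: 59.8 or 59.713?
59.8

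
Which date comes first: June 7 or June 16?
June 7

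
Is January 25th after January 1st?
Yes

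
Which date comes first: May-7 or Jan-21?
Jan-21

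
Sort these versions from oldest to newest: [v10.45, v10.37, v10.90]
[v10.37, v10.45, v10.90]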